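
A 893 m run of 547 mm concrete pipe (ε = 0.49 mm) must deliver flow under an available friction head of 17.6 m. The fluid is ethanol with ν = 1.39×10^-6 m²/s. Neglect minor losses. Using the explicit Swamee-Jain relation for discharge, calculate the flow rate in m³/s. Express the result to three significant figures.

Swamee-Jain (Type II): Q = -0.965·√(gD⁵h_f/L)·ln[ε/(3.7D) + √(3.17ν²L/(gD³h_f))]
√(gD⁵h_f/L) = √(9.81·0.547⁵·17.6/893) = 0.09730
ε/(3.7D) = 2.42×10^-4; √(3.17ν²L/(gD³h_f)) = 1.39×10^-5
Q = -0.965·0.09730·ln(2.560×10^-4) = 0.7766 m³/s
Check: V = 3.30 m/s, Re = 1.30×10^6, f = 0.01945, h_f = 17.7 m ≈ 17.6 m ✓

Q ≈ 0.777 m³/s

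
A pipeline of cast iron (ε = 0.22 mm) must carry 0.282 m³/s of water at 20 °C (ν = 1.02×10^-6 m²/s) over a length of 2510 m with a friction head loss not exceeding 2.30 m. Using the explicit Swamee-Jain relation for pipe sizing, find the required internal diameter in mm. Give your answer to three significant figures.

D ≈ 664 mm

Swamee-Jain (Type III): D = 0.66·[ε^1.25·(LQ²/(gh_f))^4.75 + ν·Q^9.4·(L/(gh_f))^5.2]^0.04
LQ²/(gh_f) = 8.847; L/(gh_f) = 111.2
Term 1 = ε^1.25·(…)^4.75 = 0.842; Term 2 = ν·Q^9.4·(…)^5.2 = 0.303
D = 0.66·(0.842 + 0.303)^0.04 = 0.6636 m = 664 mm
Check: V = 0.815 m/s, Re = 5.30×10^5, f = 0.01656, h_f = 2.12 m ≈ 2.30 m ✓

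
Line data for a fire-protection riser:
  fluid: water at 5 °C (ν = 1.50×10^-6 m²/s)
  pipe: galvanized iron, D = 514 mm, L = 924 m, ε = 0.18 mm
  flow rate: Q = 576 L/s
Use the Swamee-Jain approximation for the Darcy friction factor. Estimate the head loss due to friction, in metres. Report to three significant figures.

h_f ≈ 11.5 m

V = 4Q/(πD²) = 4·0.576/(π·0.514²) = 2.776 m/s
Re = VD/ν = 2.776·0.514/1.50×10^-6 = 9.51×10^5 → turbulent
ε/D = 0.18/514 = 3.50×10^-4
Swamee-Jain: f = 0.01622
h_f = f(L/D)V²/(2g) = 0.01622·(924/0.514)·2.776²/(2·9.81) = 11.45 m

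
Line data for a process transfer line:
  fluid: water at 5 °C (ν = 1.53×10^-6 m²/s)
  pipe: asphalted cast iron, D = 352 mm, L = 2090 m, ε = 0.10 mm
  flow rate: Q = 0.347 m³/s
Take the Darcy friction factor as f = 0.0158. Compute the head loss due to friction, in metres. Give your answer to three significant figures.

h_f ≈ 60.8 m

V = 4Q/(πD²) = 4·0.347/(π·0.352²) = 3.566 m/s
h_f = f(L/D)V²/(2g) = 0.01580·(2090/0.352)·3.566²/(2·9.81) = 60.80 m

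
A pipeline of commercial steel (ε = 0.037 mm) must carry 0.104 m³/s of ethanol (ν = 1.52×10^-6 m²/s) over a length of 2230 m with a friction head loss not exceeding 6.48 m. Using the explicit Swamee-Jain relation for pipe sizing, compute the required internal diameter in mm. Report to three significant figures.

D ≈ 349 mm

Swamee-Jain (Type III): D = 0.66·[ε^1.25·(LQ²/(gh_f))^4.75 + ν·Q^9.4·(L/(gh_f))^5.2]^0.04
LQ²/(gh_f) = 0.3794; L/(gh_f) = 35.08
Term 1 = ε^1.25·(…)^4.75 = 2.89×10^-8; Term 2 = ν·Q^9.4·(…)^5.2 = 9.47×10^-8
D = 0.66·(2.89×10^-8 + 9.47×10^-8)^0.04 = 0.3493 m = 349 mm
Check: V = 1.09 m/s, Re = 2.49×10^5, f = 0.01590, h_f = 6.09 m ≈ 6.48 m ✓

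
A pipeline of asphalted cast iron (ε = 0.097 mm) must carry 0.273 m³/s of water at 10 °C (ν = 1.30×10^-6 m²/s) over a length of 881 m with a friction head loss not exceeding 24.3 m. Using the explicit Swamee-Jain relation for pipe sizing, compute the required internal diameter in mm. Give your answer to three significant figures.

D ≈ 329 mm

Swamee-Jain (Type III): D = 0.66·[ε^1.25·(LQ²/(gh_f))^4.75 + ν·Q^9.4·(L/(gh_f))^5.2]^0.04
LQ²/(gh_f) = 0.2754; L/(gh_f) = 3.696
Term 1 = ε^1.25·(…)^4.75 = 2.11×10^-8; Term 2 = ν·Q^9.4·(…)^5.2 = 5.83×10^-9
D = 0.66·(2.11×10^-8 + 5.83×10^-9)^0.04 = 0.3287 m = 329 mm
Check: V = 3.22 m/s, Re = 8.14×10^5, f = 0.01587, h_f = 22.5 m ≈ 24.3 m ✓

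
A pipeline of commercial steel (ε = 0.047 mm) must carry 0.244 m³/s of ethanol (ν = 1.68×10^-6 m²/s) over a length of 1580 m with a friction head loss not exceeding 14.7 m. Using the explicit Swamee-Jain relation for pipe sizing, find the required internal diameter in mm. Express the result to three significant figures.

D ≈ 383 mm

Swamee-Jain (Type III): D = 0.66·[ε^1.25·(LQ²/(gh_f))^4.75 + ν·Q^9.4·(L/(gh_f))^5.2]^0.04
LQ²/(gh_f) = 0.6523; L/(gh_f) = 10.96
Term 1 = ε^1.25·(…)^4.75 = 5.11×10^-7; Term 2 = ν·Q^9.4·(…)^5.2 = 7.47×10^-7
D = 0.66·(5.11×10^-7 + 7.47×10^-7)^0.04 = 0.3833 m = 383 mm
Check: V = 2.11 m/s, Re = 4.82×10^5, f = 0.01478, h_f = 13.9 m ≈ 14.7 m ✓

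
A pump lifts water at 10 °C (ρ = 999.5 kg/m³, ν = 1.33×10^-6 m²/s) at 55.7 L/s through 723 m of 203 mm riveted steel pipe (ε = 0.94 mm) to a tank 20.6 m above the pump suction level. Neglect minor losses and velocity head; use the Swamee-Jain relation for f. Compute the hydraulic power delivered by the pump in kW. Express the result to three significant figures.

V = 4Q/(πD²) = 1.721 m/s; Re = 2.63×10^5; ε/D = 0.00463; f = 0.03021
h_f = f(L/D)V²/2g = 16.24 m
Total head H = z + h_f = 20.6 + 16.24 = 36.84 m
P_hyd = ρgQH = 999.5·9.81·0.0557·36.84 = 20.12 kW

P_hyd ≈ 20.1 kW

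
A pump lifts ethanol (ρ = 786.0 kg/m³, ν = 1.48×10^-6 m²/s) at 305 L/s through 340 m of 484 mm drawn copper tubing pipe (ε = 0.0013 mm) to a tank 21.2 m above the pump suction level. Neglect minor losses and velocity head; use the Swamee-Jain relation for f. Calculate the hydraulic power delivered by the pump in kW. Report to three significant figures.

P_hyd ≈ 52.9 kW

V = 4Q/(πD²) = 1.658 m/s; Re = 5.42×10^5; ε/D = 2.69×10^-6; f = 0.01295
h_f = f(L/D)V²/2g = 1.274 m
Total head H = z + h_f = 21.2 + 1.274 = 22.47 m
P_hyd = ρgQH = 786.0·9.81·0.305·22.47 = 52.85 kW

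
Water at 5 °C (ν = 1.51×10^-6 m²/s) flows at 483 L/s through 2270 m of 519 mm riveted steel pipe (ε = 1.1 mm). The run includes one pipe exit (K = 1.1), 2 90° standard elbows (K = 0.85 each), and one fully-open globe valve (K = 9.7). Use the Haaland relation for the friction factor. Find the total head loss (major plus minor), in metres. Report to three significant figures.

V = 4Q/(πD²) = 2.283 m/s; V²/2g = 0.2657 m
Re = 7.85×10^5, ε/D = 0.00212 → f = 0.02403 (Haaland)
Major: h_f = f(L/D)·V²/2g = 0.02403·4374·0.2657 = 27.93 m
Minor: ΣK = 12.5; h_m = ΣK·V²/2g = 3.321 m
Total H_L = 27.93 + 3.321 = 31.25 m

H_L ≈ 31.2 m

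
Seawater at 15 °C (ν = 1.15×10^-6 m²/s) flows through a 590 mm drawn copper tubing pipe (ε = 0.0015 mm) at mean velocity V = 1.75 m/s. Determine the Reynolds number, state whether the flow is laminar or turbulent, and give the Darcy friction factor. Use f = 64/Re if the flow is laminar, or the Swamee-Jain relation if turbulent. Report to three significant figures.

Re ≈ 8.98×10^5; turbulent; f ≈ 0.0119

Re = VD/ν = 1.750·0.590/1.15×10^-6 = 8.98×10^5
Re > 4000 → turbulent; ε/D = 2.54×10^-6
Swamee-Jain: f = 0.01188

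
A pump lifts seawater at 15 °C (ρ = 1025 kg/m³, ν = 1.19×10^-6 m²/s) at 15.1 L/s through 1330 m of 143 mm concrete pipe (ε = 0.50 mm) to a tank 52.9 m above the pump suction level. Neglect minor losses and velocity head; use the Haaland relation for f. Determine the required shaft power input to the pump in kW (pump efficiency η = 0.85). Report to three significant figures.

V = 4Q/(πD²) = 0.9402 m/s; Re = 1.13×10^5; ε/D = 0.00350; f = 0.02833
h_f = f(L/D)V²/2g = 11.87 m
Total head H = z + h_f = 52.9 + 11.87 = 64.77 m
P_hyd = ρgQH = 1025·9.81·0.0151·64.77 = 9.834 kW
P_shaft = P_hyd/η = 9.834/0.85 = 11.57 kW

P_shaft ≈ 11.6 kW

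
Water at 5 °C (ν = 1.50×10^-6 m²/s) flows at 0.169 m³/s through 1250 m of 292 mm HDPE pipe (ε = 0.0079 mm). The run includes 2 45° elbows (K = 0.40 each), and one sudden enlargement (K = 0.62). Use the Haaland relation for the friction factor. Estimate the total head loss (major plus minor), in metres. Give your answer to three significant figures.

V = 4Q/(πD²) = 2.524 m/s; V²/2g = 0.3246 m
Re = 4.91×10^5, ε/D = 2.71×10^-5 → f = 0.01342 (Haaland)
Major: h_f = f(L/D)·V²/2g = 0.01342·4281·0.3246 = 18.65 m
Minor: ΣK = 1.42; h_m = ΣK·V²/2g = 0.4609 m
Total H_L = 18.65 + 0.4609 = 19.12 m

H_L ≈ 19.1 m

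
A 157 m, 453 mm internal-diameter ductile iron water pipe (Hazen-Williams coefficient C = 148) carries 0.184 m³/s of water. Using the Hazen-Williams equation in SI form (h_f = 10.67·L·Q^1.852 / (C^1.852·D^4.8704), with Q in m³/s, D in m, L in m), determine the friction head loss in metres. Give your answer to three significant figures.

h_f ≈ 0.330 m

h_f = 10.67·157·0.184^1.852 / (148^1.852·0.453^4.8704) = 0.3297 m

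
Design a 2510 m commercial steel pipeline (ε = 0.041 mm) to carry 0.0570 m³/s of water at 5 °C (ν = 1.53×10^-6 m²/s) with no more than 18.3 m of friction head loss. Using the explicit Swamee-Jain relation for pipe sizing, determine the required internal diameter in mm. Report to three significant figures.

D ≈ 231 mm

Swamee-Jain (Type III): D = 0.66·[ε^1.25·(LQ²/(gh_f))^4.75 + ν·Q^9.4·(L/(gh_f))^5.2]^0.04
LQ²/(gh_f) = 0.04543; L/(gh_f) = 13.98
Term 1 = ε^1.25·(…)^4.75 = 1.37×10^-12; Term 2 = ν·Q^9.4·(…)^5.2 = 2.80×10^-12
D = 0.66·(1.37×10^-12 + 2.80×10^-12)^0.04 = 0.2314 m = 231 mm
Check: V = 1.36 m/s, Re = 2.05×10^5, f = 0.01691, h_f = 17.2 m ≈ 18.3 m ✓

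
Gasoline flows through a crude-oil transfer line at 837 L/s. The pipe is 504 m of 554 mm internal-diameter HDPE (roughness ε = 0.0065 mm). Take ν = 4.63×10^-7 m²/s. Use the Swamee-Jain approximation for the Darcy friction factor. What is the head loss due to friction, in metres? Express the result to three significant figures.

h_f ≈ 5.54 m

V = 4Q/(πD²) = 4·0.837/(π·0.554²) = 3.472 m/s
Re = VD/ν = 3.472·0.554/4.63×10^-7 = 4.15×10^6 → turbulent
ε/D = 0.0065/554 = 1.17×10^-5
Swamee-Jain: f = 0.009914
h_f = f(L/D)V²/(2g) = 0.009914·(504/0.554)·3.472²/(2·9.81) = 5.542 m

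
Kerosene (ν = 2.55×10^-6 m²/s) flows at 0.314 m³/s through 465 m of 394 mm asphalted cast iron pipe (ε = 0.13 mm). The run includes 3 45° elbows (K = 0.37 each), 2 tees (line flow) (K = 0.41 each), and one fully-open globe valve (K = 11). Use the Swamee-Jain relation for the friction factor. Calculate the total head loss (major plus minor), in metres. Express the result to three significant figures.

H_L ≈ 11.1 m

V = 4Q/(πD²) = 2.575 m/s; V²/2g = 0.3381 m
Re = 3.98×10^5, ε/D = 3.30×10^-4 → f = 0.01687 (Swamee-Jain)
Major: h_f = f(L/D)·V²/2g = 0.01687·1180·0.3381 = 6.732 m
Minor: ΣK = 12.9; h_m = ΣK·V²/2g = 4.371 m
Total H_L = 6.732 + 4.371 = 11.10 m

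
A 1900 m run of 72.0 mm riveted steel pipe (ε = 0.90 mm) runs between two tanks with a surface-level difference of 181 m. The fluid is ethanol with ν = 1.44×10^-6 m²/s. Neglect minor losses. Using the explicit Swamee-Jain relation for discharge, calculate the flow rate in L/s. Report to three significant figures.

Q ≈ 7.33 L/s

Swamee-Jain (Type II): Q = -0.965·√(gD⁵h_f/L)·ln[ε/(3.7D) + √(3.17ν²L/(gD³h_f))]
√(gD⁵h_f/L) = √(9.81·0.0720⁵·181/1900) = 0.001345
ε/(3.7D) = 0.00338; √(3.17ν²L/(gD³h_f)) = 1.37×10^-4
Q = -0.965·0.001345·ln(0.003516) = 0.007332 m³/s
Check: V = 1.80 m/s, Re = 9.00×10^4, f = 0.04177, h_f = 182 m ≈ 181 m ✓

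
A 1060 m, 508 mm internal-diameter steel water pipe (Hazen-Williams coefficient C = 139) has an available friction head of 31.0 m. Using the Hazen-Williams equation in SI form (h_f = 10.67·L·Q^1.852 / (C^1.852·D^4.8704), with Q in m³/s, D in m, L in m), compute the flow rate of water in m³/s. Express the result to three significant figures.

Rearranging: Q = [h_f·C^1.852·D^4.8704 / (10.67·L)]^(1/1.852)
Q = [31.0·139^1.852·0.508^4.8704 / (10.67·1060)]^0.540 = 0.9684 m³/s

Q ≈ 0.968 m³/s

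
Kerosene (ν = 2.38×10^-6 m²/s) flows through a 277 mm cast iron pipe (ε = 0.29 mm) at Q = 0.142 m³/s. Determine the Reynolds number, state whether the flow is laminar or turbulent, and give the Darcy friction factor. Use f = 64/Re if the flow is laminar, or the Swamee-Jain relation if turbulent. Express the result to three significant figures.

V = 4Q/(πD²) = 2.356 m/s
Re = VD/ν = 2.356·0.277/2.38×10^-6 = 2.74×10^5
Re > 4000 → turbulent; ε/D = 0.00105
Swamee-Jain: f = 0.02102

Re ≈ 2.74×10^5; turbulent; f ≈ 0.0210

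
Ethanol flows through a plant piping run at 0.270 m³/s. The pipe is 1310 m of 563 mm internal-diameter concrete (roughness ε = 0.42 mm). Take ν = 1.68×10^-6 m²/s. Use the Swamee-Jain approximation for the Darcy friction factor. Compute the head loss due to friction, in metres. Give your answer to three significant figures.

h_f ≈ 2.71 m

V = 4Q/(πD²) = 4·0.270/(π·0.563²) = 1.085 m/s
Re = VD/ν = 1.085·0.563/1.68×10^-6 = 3.63×10^5 → turbulent
ε/D = 0.42/563 = 7.46×10^-4
Swamee-Jain: f = 0.01942
h_f = f(L/D)V²/(2g) = 0.01942·(1310/0.563)·1.085²/(2·9.81) = 2.710 m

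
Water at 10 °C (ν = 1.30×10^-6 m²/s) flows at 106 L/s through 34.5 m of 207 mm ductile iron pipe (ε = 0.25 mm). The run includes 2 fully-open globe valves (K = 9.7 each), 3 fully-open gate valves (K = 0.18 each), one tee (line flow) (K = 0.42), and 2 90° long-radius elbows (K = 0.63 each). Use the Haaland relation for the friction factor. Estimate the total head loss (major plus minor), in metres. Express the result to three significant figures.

H_L ≈ 12.7 m

V = 4Q/(πD²) = 3.150 m/s; V²/2g = 0.5057 m
Re = 5.02×10^5, ε/D = 0.00121 → f = 0.02107 (Haaland)
Major: h_f = f(L/D)·V²/2g = 0.02107·166.7·0.5057 = 1.775 m
Minor: ΣK = 21.6; h_m = ΣK·V²/2g = 10.93 m
Total H_L = 1.775 + 10.93 = 12.71 m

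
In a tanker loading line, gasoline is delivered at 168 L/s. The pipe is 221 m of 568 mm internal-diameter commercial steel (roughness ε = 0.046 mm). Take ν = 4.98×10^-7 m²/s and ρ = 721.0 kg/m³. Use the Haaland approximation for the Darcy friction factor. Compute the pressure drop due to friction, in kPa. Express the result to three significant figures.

V = 4Q/(πD²) = 4·0.168/(π·0.568²) = 0.6630 m/s
Re = VD/ν = 0.6630·0.568/4.98×10^-7 = 7.56×10^5 → turbulent
ε/D = 0.046/568 = 8.10×10^-5
Haaland: f = 0.01340
h_f = f(L/D)V²/(2g) = 0.01340·(221/0.568)·0.6630²/(2·9.81) = 0.1168 m
Δp = ρg·h_f = 721.0·9.81·0.1168 = 0.8260 kPa

Δp ≈ 0.826 kPa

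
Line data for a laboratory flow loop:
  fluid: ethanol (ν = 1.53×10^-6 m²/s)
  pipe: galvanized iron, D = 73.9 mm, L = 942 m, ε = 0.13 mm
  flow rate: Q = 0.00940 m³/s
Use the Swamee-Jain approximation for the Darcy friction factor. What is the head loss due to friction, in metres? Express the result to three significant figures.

V = 4Q/(πD²) = 4·0.00940/(π·0.0739²) = 2.192 m/s
Re = VD/ν = 2.192·0.0739/1.53×10^-6 = 1.06×10^5 → turbulent
ε/D = 0.13/73.9 = 0.00176
Swamee-Jain: f = 0.02459
h_f = f(L/D)V²/(2g) = 0.02459·(942/0.0739)·2.192²/(2·9.81) = 76.73 m

h_f ≈ 76.7 m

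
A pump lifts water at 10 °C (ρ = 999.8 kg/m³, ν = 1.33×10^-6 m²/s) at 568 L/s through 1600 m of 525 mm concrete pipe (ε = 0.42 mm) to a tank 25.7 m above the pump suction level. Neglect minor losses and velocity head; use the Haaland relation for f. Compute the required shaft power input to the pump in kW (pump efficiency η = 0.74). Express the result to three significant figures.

V = 4Q/(πD²) = 2.624 m/s; Re = 1.04×10^6; ε/D = 8.00×10^-4; f = 0.01895
h_f = f(L/D)V²/2g = 20.27 m
Total head H = z + h_f = 25.7 + 20.27 = 45.97 m
P_hyd = ρgQH = 999.8·9.81·0.568·45.97 = 256.1 kW
P_shaft = P_hyd/η = 256.1/0.74 = 346.0 kW

P_shaft ≈ 346 kW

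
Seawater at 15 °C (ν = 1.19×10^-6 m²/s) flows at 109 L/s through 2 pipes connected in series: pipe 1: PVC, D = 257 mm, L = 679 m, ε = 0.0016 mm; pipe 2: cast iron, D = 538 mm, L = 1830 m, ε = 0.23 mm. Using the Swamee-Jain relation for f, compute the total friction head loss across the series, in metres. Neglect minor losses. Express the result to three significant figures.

Pipe 1: V = 2.101 m/s, Re = 4.54×10^5, ε/D = 6.23×10^-6, f = 0.01342, h_1 = f(L/D)V²/2g = 7.976 m
Pipe 2: V = 0.4795 m/s, Re = 2.17×10^5, ε/D = 4.28×10^-4, f = 0.01840, h_2 = f(L/D)V²/2g = 0.7334 m
Series → Q common, losses add: H = Σh = 8.709 m

H ≈ 8.71 m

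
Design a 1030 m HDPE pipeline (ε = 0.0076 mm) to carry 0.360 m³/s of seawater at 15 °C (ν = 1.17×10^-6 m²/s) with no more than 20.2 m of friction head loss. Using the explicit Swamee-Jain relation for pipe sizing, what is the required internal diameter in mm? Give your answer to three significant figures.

D ≈ 369 mm

Swamee-Jain (Type III): D = 0.66·[ε^1.25·(LQ²/(gh_f))^4.75 + ν·Q^9.4·(L/(gh_f))^5.2]^0.04
LQ²/(gh_f) = 0.6736; L/(gh_f) = 5.198
Term 1 = ε^1.25·(…)^4.75 = 6.11×10^-8; Term 2 = ν·Q^9.4·(…)^5.2 = 4.17×10^-7
D = 0.66·(6.11×10^-8 + 4.17×10^-7)^0.04 = 0.3687 m = 369 mm
Check: V = 3.37 m/s, Re = 1.06×10^6, f = 0.01200, h_f = 19.4 m ≈ 20.2 m ✓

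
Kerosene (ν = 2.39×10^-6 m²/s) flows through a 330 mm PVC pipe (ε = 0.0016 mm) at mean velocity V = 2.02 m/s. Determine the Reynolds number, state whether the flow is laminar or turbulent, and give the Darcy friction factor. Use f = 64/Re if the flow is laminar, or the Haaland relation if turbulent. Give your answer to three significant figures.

Re = VD/ν = 2.020·0.330/2.39×10^-6 = 2.79×10^5
Re > 4000 → turbulent; ε/D = 4.85×10^-6
Haaland: f = 0.01458

Re ≈ 2.79×10^5; turbulent; f ≈ 0.0146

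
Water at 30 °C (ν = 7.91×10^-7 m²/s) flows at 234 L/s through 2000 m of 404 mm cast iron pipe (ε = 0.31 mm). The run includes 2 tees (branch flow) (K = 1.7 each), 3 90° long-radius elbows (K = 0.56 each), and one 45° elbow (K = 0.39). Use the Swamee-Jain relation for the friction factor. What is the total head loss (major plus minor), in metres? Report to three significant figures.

V = 4Q/(πD²) = 1.825 m/s; V²/2g = 0.1698 m
Re = 9.32×10^5, ε/D = 7.67×10^-4 → f = 0.01892 (Swamee-Jain)
Major: h_f = f(L/D)·V²/2g = 0.01892·4950·0.1698 = 15.91 m
Minor: ΣK = 5.47; h_m = ΣK·V²/2g = 0.9290 m
Total H_L = 15.91 + 0.9290 = 16.84 m

H_L ≈ 16.8 m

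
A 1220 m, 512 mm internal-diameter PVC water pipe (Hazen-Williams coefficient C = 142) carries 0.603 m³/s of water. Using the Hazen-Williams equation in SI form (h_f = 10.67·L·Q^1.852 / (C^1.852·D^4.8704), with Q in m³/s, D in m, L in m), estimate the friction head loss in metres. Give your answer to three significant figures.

h_f = 10.67·1220·0.603^1.852 / (142^1.852·0.512^4.8704) = 13.73 m

h_f ≈ 13.7 m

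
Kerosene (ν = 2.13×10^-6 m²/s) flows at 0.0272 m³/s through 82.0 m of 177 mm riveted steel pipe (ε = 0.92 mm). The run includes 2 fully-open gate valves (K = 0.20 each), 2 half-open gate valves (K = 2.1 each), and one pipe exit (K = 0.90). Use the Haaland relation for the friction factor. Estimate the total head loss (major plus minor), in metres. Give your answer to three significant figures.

V = 4Q/(πD²) = 1.105 m/s; V²/2g = 0.06228 m
Re = 9.19×10^4, ε/D = 0.00520 → f = 0.03169 (Haaland)
Major: h_f = f(L/D)·V²/2g = 0.03169·463.3·0.06228 = 0.9144 m
Minor: ΣK = 5.50; h_m = ΣK·V²/2g = 0.3426 m
Total H_L = 0.9144 + 0.3426 = 1.257 m

H_L ≈ 1.26 m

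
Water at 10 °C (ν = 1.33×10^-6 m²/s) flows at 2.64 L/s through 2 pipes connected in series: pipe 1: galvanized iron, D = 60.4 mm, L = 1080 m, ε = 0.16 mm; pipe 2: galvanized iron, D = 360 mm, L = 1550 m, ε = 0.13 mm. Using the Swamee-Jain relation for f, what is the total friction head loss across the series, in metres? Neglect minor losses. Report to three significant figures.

Pipe 1: V = 0.9214 m/s, Re = 4.18×10^4, ε/D = 0.00265, f = 0.02866, h_1 = f(L/D)V²/2g = 22.18 m
Pipe 2: V = 0.02594 m/s, Re = 7020, ε/D = 3.61×10^-4, f = 0.03476, h_2 = f(L/D)V²/2g = 0.005131 m
Series → Q common, losses add: H = Σh = 22.18 m

H ≈ 22.2 m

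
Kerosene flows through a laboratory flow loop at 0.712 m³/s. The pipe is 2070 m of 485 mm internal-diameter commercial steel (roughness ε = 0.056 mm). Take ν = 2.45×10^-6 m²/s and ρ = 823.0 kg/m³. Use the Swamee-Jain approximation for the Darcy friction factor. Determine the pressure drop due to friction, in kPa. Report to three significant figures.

V = 4Q/(πD²) = 4·0.712/(π·0.485²) = 3.854 m/s
Re = VD/ν = 3.854·0.485/2.45×10^-6 = 7.63×10^5 → turbulent
ε/D = 0.056/485 = 1.15×10^-4
Swamee-Jain: f = 0.01404
h_f = f(L/D)V²/(2g) = 0.01404·(2070/0.485)·3.854²/(2·9.81) = 45.37 m
Δp = ρg·h_f = 823.0·9.81·45.37 = 366.3 kPa

Δp ≈ 366 kPa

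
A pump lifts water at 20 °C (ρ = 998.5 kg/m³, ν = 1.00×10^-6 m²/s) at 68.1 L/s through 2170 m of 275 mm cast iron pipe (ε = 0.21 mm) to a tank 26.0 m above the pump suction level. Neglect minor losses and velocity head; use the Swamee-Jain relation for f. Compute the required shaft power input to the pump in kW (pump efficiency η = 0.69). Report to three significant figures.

P_shaft ≈ 35.2 kW

V = 4Q/(πD²) = 1.147 m/s; Re = 3.15×10^5; ε/D = 7.64×10^-4; f = 0.01965
h_f = f(L/D)V²/2g = 10.39 m
Total head H = z + h_f = 26.0 + 10.39 = 36.39 m
P_hyd = ρgQH = 998.5·9.81·0.0681·36.39 = 24.27 kW
P_shaft = P_hyd/η = 24.27/0.69 = 35.18 kW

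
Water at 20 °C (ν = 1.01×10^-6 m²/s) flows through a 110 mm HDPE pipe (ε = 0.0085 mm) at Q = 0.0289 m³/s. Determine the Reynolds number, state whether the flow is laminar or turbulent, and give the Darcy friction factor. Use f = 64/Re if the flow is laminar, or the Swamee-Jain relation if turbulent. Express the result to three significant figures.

Re ≈ 3.31×10^5; turbulent; f ≈ 0.0150

V = 4Q/(πD²) = 3.041 m/s
Re = VD/ν = 3.041·0.110/1.01×10^-6 = 3.31×10^5
Re > 4000 → turbulent; ε/D = 7.73×10^-5
Swamee-Jain: f = 0.01500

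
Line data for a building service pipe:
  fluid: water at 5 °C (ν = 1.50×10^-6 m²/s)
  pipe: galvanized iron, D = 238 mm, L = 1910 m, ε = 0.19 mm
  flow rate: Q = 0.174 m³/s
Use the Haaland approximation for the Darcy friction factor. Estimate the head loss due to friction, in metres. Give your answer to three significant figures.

h_f ≈ 120 m

V = 4Q/(πD²) = 4·0.174/(π·0.238²) = 3.911 m/s
Re = VD/ν = 3.911·0.238/1.50×10^-6 = 6.21×10^5 → turbulent
ε/D = 0.19/238 = 7.98×10^-4
Haaland: f = 0.01914
h_f = f(L/D)V²/(2g) = 0.01914·(1910/0.238)·3.911²/(2·9.81) = 119.7 m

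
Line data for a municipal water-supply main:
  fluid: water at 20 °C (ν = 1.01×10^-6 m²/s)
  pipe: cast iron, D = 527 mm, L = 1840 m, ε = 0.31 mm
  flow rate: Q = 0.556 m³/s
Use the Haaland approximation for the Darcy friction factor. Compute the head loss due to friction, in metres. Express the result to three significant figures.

V = 4Q/(πD²) = 4·0.556/(π·0.527²) = 2.549 m/s
Re = VD/ν = 2.549·0.527/1.01×10^-6 = 1.33×10^6 → turbulent
ε/D = 0.31/527 = 5.88×10^-4
Haaland: f = 0.01766
h_f = f(L/D)V²/(2g) = 0.01766·(1840/0.527)·2.549²/(2·9.81) = 20.41 m

h_f ≈ 20.4 m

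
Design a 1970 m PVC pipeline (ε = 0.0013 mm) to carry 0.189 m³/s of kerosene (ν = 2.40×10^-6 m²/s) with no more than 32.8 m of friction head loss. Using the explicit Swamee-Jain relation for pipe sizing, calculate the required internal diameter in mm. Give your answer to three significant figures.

Swamee-Jain (Type III): D = 0.66·[ε^1.25·(LQ²/(gh_f))^4.75 + ν·Q^9.4·(L/(gh_f))^5.2]^0.04
LQ²/(gh_f) = 0.2187; L/(gh_f) = 6.122
Term 1 = ε^1.25·(…)^4.75 = 3.21×10^-11; Term 2 = ν·Q^9.4·(…)^5.2 = 4.69×10^-9
D = 0.66·(3.21×10^-11 + 4.69×10^-9)^0.04 = 0.3065 m = 307 mm
Check: V = 2.56 m/s, Re = 3.27×10^5, f = 0.01420, h_f = 30.5 m ≈ 32.8 m ✓

D ≈ 307 mm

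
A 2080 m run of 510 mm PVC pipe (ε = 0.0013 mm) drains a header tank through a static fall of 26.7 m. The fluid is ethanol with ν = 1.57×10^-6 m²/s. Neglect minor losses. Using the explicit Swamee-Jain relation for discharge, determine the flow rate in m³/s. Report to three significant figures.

Q ≈ 0.681 m³/s

Swamee-Jain (Type II): Q = -0.965·√(gD⁵h_f/L)·ln[ε/(3.7D) + √(3.17ν²L/(gD³h_f))]
√(gD⁵h_f/L) = √(9.81·0.510⁵·26.7/2080) = 0.06591
ε/(3.7D) = 6.89×10^-7; √(3.17ν²L/(gD³h_f)) = 2.16×10^-5
Q = -0.965·0.06591·ln(2.232×10^-5) = 0.6813 m³/s
Check: V = 3.33 m/s, Re = 1.08×10^6, f = 0.01152, h_f = 26.6 m ≈ 26.7 m ✓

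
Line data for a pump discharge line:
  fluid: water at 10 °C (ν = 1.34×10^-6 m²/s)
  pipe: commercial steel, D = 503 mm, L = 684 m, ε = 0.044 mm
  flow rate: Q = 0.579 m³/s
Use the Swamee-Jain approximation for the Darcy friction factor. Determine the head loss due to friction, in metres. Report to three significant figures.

h_f ≈ 7.78 m

V = 4Q/(πD²) = 4·0.579/(π·0.503²) = 2.914 m/s
Re = VD/ν = 2.914·0.503/1.34×10^-6 = 1.09×10^6 → turbulent
ε/D = 0.044/503 = 8.75×10^-5
Swamee-Jain: f = 0.01321
h_f = f(L/D)V²/(2g) = 0.01321·(684/0.503)·2.914²/(2·9.81) = 7.776 m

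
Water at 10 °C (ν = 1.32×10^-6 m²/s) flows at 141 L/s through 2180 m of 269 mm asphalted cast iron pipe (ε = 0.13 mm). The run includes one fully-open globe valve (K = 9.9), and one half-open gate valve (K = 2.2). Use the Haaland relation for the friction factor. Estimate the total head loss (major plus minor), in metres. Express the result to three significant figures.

H_L ≈ 48.2 m

V = 4Q/(πD²) = 2.481 m/s; V²/2g = 0.3137 m
Re = 5.06×10^5, ε/D = 4.83×10^-4 → f = 0.01746 (Haaland)
Major: h_f = f(L/D)·V²/2g = 0.01746·8104·0.3137 = 44.40 m
Minor: ΣK = 12.1; h_m = ΣK·V²/2g = 3.796 m
Total H_L = 44.40 + 3.796 = 48.19 m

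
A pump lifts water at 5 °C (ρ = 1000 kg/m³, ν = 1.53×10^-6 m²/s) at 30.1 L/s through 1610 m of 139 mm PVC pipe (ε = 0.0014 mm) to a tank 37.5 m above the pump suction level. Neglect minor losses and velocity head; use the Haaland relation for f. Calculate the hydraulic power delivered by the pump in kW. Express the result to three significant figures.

V = 4Q/(πD²) = 1.984 m/s; Re = 1.80×10^5; ε/D = 1.01×10^-5; f = 0.01587
h_f = f(L/D)V²/2g = 36.87 m
Total head H = z + h_f = 37.5 + 36.87 = 74.37 m
P_hyd = ρgQH = 1000·9.81·0.0301·74.37 = 21.96 kW

P_hyd ≈ 22.0 kW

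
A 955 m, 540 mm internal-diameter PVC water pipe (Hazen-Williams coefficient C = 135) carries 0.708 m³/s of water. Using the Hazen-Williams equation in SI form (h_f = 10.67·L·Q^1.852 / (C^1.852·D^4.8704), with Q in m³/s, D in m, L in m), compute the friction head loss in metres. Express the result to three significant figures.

h_f = 10.67·955·0.708^1.852 / (135^1.852·0.540^4.8704) = 12.26 m

h_f ≈ 12.3 m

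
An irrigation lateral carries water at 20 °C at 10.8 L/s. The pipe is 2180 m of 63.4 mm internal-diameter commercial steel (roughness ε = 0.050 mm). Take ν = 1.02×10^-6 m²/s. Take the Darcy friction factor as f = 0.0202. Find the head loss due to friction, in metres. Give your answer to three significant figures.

V = 4Q/(πD²) = 4·0.0108/(π·0.0634²) = 3.421 m/s
h_f = f(L/D)V²/(2g) = 0.02020·(2180/0.0634)·3.421²/(2·9.81) = 414.3 m

h_f ≈ 414 m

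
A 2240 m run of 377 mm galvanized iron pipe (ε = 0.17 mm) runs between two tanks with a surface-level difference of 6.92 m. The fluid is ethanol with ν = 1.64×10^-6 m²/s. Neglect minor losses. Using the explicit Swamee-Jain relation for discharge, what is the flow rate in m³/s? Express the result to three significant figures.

Q ≈ 0.125 m³/s

Swamee-Jain (Type II): Q = -0.965·√(gD⁵h_f/L)·ln[ε/(3.7D) + √(3.17ν²L/(gD³h_f))]
√(gD⁵h_f/L) = √(9.81·0.377⁵·6.92/2240) = 0.01519
ε/(3.7D) = 1.22×10^-4; √(3.17ν²L/(gD³h_f)) = 7.25×10^-5
Q = -0.965·0.01519·ln(1.943×10^-4) = 0.1253 m³/s
Check: V = 1.12 m/s, Re = 2.58×10^5, f = 0.01825, h_f = 6.96 m ≈ 6.92 m ✓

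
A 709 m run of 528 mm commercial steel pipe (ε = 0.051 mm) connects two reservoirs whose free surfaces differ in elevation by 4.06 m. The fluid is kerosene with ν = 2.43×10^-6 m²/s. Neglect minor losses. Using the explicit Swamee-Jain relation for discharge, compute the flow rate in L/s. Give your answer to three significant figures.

Q ≈ 441 L/s

Swamee-Jain (Type II): Q = -0.965·√(gD⁵h_f/L)·ln[ε/(3.7D) + √(3.17ν²L/(gD³h_f))]
√(gD⁵h_f/L) = √(9.81·0.528⁵·4.06/709) = 0.04801
ε/(3.7D) = 2.61×10^-5; √(3.17ν²L/(gD³h_f)) = 4.76×10^-5
Q = -0.965·0.04801·ln(7.368×10^-5) = 0.4409 m³/s
Check: V = 2.01 m/s, Re = 4.38×10^5, f = 0.01466, h_f = 4.07 m ≈ 4.06 m ✓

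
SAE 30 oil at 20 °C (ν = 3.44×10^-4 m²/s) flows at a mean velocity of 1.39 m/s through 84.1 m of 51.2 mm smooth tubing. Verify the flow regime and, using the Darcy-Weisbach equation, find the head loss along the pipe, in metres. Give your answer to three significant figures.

Re = VD/ν = 1.39·0.05120/3.44×10^-4 = 207 → laminar (Re < 2300)
f = 64/Re = 0.3094
h_f = f(L/D)V²/(2g) = 0.3094·(84.1/0.05120)·1.39²/(2·9.81) = 50.04 m

h_f ≈ 50.0 m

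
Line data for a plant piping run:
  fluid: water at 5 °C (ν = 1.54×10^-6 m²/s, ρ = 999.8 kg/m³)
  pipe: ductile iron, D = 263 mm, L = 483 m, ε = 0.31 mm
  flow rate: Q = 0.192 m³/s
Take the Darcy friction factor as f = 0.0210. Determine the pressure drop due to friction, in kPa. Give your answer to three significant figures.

V = 4Q/(πD²) = 4·0.192/(π·0.263²) = 3.534 m/s
h_f = f(L/D)V²/(2g) = 0.02100·(483/0.263)·3.534²/(2·9.81) = 24.55 m
Δp = ρg·h_f = 999.8·9.81·24.55 = 240.8 kPa

Δp ≈ 241 kPa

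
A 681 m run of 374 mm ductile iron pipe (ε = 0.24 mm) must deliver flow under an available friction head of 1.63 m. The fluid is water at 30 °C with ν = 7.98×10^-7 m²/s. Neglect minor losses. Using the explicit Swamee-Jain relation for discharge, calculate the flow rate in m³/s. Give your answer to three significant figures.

Q ≈ 0.107 m³/s

Swamee-Jain (Type II): Q = -0.965·√(gD⁵h_f/L)·ln[ε/(3.7D) + √(3.17ν²L/(gD³h_f))]
√(gD⁵h_f/L) = √(9.81·0.374⁵·1.63/681) = 0.01311
ε/(3.7D) = 1.73×10^-4; √(3.17ν²L/(gD³h_f)) = 4.05×10^-5
Q = -0.965·0.01311·ln(2.140×10^-4) = 0.1069 m³/s
Check: V = 0.973 m/s, Re = 4.56×10^5, f = 0.01868, h_f = 1.64 m ≈ 1.63 m ✓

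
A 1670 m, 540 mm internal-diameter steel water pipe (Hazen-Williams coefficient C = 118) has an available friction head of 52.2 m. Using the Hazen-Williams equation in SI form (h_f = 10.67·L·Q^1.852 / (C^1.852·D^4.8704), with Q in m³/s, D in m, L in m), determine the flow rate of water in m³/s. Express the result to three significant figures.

Rearranging: Q = [h_f·C^1.852·D^4.8704 / (10.67·L)]^(1/1.852)
Q = [52.2·118^1.852·0.540^4.8704 / (10.67·1670)]^0.540 = 1.001 m³/s

Q ≈ 1.00 m³/s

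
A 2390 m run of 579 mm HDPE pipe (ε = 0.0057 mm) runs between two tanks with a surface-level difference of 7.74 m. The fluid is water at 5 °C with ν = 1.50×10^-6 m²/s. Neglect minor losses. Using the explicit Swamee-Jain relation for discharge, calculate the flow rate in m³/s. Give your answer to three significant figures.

Swamee-Jain (Type II): Q = -0.965·√(gD⁵h_f/L)·ln[ε/(3.7D) + √(3.17ν²L/(gD³h_f))]
√(gD⁵h_f/L) = √(9.81·0.579⁵·7.74/2390) = 0.04547
ε/(3.7D) = 2.66×10^-6; √(3.17ν²L/(gD³h_f)) = 3.40×10^-5
Q = -0.965·0.04547·ln(3.667×10^-5) = 0.4481 m³/s
Check: V = 1.70 m/s, Re = 6.57×10^5, f = 0.01266, h_f = 7.72 m ≈ 7.74 m ✓

Q ≈ 0.448 m³/s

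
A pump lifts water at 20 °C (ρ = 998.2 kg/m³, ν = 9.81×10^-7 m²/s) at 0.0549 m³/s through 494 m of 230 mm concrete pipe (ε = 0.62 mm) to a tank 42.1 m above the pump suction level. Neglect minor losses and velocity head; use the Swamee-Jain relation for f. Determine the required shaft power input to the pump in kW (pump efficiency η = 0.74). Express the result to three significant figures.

V = 4Q/(πD²) = 1.321 m/s; Re = 3.10×10^5; ε/D = 0.00270; f = 0.02601
h_f = f(L/D)V²/2g = 4.972 m
Total head H = z + h_f = 42.1 + 4.972 = 47.07 m
P_hyd = ρgQH = 998.2·9.81·0.0549·47.07 = 25.31 kW
P_shaft = P_hyd/η = 25.31/0.74 = 34.20 kW

P_shaft ≈ 34.2 kW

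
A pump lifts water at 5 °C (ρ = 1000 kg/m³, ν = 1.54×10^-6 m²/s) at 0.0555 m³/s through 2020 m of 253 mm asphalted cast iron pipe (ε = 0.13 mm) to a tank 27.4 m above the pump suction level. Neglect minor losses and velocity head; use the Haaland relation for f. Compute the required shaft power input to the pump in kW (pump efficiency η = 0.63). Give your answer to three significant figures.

V = 4Q/(πD²) = 1.104 m/s; Re = 1.81×10^5; ε/D = 5.14×10^-4; f = 0.01887
h_f = f(L/D)V²/2g = 9.359 m
Total head H = z + h_f = 27.4 + 9.359 = 36.76 m
P_hyd = ρgQH = 1000·9.81·0.0555·36.76 = 20.01 kW
P_shaft = P_hyd/η = 20.01/0.63 = 31.77 kW

P_shaft ≈ 31.8 kW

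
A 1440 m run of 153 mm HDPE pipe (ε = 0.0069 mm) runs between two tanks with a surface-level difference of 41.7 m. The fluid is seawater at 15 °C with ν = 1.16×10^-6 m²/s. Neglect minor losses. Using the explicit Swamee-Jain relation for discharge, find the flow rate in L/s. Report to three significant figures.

Q ≈ 44.6 L/s

Swamee-Jain (Type II): Q = -0.965·√(gD⁵h_f/L)·ln[ε/(3.7D) + √(3.17ν²L/(gD³h_f))]
√(gD⁵h_f/L) = √(9.81·0.153⁵·41.7/1440) = 0.004880
ε/(3.7D) = 1.22×10^-5; √(3.17ν²L/(gD³h_f)) = 6.47×10^-5
Q = -0.965·0.004880·ln(7.694×10^-5) = 0.04461 m³/s
Check: V = 2.43 m/s, Re = 3.20×10^5, f = 0.01473, h_f = 41.6 m ≈ 41.7 m ✓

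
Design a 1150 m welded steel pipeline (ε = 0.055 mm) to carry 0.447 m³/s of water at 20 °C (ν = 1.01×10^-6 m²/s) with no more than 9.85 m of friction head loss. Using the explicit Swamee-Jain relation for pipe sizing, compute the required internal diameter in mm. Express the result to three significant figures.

Swamee-Jain (Type III): D = 0.66·[ε^1.25·(LQ²/(gh_f))^4.75 + ν·Q^9.4·(L/(gh_f))^5.2]^0.04
LQ²/(gh_f) = 2.378; L/(gh_f) = 11.90
Term 1 = ε^1.25·(…)^4.75 = 2.90×10^-4; Term 2 = ν·Q^9.4·(…)^5.2 = 2.04×10^-4
D = 0.66·(2.90×10^-4 + 2.04×10^-4)^0.04 = 0.4867 m = 487 mm
Check: V = 2.40 m/s, Re = 1.16×10^6, f = 0.01355, h_f = 9.41 m ≈ 9.85 m ✓

D ≈ 487 mm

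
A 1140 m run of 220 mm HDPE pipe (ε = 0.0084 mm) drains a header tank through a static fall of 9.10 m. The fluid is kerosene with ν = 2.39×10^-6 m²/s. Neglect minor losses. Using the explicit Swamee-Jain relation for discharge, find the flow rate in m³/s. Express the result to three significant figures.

Q ≈ 0.0537 m³/s

Swamee-Jain (Type II): Q = -0.965·√(gD⁵h_f/L)·ln[ε/(3.7D) + √(3.17ν²L/(gD³h_f))]
√(gD⁵h_f/L) = √(9.81·0.220⁵·9.10/1140) = 0.006353
ε/(3.7D) = 1.03×10^-5; √(3.17ν²L/(gD³h_f)) = 1.47×10^-4
Q = -0.965·0.006353·ln(1.577×10^-4) = 0.05367 m³/s
Check: V = 1.41 m/s, Re = 1.30×10^5, f = 0.01719, h_f = 9.05 m ≈ 9.10 m ✓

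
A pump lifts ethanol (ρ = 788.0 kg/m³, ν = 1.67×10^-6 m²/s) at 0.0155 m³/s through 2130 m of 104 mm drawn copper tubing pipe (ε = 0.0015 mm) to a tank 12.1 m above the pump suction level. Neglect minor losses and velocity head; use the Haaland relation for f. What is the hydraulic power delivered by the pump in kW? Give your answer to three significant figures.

V = 4Q/(πD²) = 1.825 m/s; Re = 1.14×10^5; ε/D = 1.44×10^-5; f = 0.01742
h_f = f(L/D)V²/2g = 60.53 m
Total head H = z + h_f = 12.1 + 60.53 = 72.63 m
P_hyd = ρgQH = 788.0·9.81·0.0155·72.63 = 8.702 kW

P_hyd ≈ 8.70 kW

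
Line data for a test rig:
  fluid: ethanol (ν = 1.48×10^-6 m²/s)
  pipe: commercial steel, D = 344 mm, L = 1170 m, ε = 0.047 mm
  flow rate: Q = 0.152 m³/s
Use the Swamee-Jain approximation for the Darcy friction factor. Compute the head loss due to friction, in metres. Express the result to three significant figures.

V = 4Q/(πD²) = 4·0.152/(π·0.344²) = 1.635 m/s
Re = VD/ν = 1.635·0.344/1.48×10^-6 = 3.80×10^5 → turbulent
ε/D = 0.047/344 = 1.37×10^-4
Swamee-Jain: f = 0.01533
h_f = f(L/D)V²/(2g) = 0.01533·(1170/0.344)·1.635²/(2·9.81) = 7.107 m

h_f ≈ 7.11 m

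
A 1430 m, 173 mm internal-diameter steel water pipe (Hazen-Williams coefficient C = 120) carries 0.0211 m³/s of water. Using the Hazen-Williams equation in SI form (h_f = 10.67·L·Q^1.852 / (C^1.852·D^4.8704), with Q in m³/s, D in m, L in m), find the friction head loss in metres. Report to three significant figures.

h_f ≈ 8.72 m

h_f = 10.67·1430·0.0211^1.852 / (120^1.852·0.173^4.8704) = 8.719 m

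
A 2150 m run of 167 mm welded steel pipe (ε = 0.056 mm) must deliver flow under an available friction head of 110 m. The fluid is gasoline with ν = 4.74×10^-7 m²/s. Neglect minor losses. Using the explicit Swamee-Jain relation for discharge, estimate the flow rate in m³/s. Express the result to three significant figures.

Q ≈ 0.0712 m³/s

Swamee-Jain (Type II): Q = -0.965·√(gD⁵h_f/L)·ln[ε/(3.7D) + √(3.17ν²L/(gD³h_f))]
√(gD⁵h_f/L) = √(9.81·0.167⁵·110/2150) = 0.008074
ε/(3.7D) = 9.06×10^-5; √(3.17ν²L/(gD³h_f)) = 1.75×10^-5
Q = -0.965·0.008074·ln(1.081×10^-4) = 0.07116 m³/s
Check: V = 3.25 m/s, Re = 1.14×10^6, f = 0.01598, h_f = 111 m ≈ 110 m ✓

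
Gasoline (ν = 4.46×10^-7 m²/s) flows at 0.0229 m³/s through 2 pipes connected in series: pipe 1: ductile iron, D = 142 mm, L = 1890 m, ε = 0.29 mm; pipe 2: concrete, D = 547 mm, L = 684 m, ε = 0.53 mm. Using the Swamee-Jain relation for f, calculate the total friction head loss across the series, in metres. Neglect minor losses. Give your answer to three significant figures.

H ≈ 34.1 m

Pipe 1: V = 1.446 m/s, Re = 4.60×10^5, ε/D = 0.00204, f = 0.02406, h_1 = f(L/D)V²/2g = 34.13 m
Pipe 2: V = 0.09745 m/s, Re = 1.20×10^5, ε/D = 9.69×10^-4, f = 0.02188, h_2 = f(L/D)V²/2g = 0.01324 m
Series → Q common, losses add: H = Σh = 34.14 m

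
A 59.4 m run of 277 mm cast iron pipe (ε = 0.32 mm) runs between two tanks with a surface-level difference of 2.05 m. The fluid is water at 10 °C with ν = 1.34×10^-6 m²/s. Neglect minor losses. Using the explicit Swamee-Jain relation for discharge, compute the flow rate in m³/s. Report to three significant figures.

Q ≈ 0.181 m³/s

Swamee-Jain (Type II): Q = -0.965·√(gD⁵h_f/L)·ln[ε/(3.7D) + √(3.17ν²L/(gD³h_f))]
√(gD⁵h_f/L) = √(9.81·0.277⁵·2.05/59.4) = 0.02350
ε/(3.7D) = 3.12×10^-4; √(3.17ν²L/(gD³h_f)) = 2.81×10^-5
Q = -0.965·0.02350·ln(3.404×10^-4) = 0.1811 m³/s
Check: V = 3.00 m/s, Re = 6.21×10^5, f = 0.02089, h_f = 2.06 m ≈ 2.05 m ✓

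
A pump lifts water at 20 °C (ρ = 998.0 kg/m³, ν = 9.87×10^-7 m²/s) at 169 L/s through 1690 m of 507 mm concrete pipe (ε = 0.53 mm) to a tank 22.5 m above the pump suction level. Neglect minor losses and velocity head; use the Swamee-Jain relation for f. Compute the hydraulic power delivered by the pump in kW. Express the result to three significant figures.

P_hyd ≈ 41.3 kW

V = 4Q/(πD²) = 0.8371 m/s; Re = 4.30×10^5; ε/D = 0.00105; f = 0.02065
h_f = f(L/D)V²/2g = 2.458 m
Total head H = z + h_f = 22.5 + 2.458 = 24.96 m
P_hyd = ρgQH = 998.0·9.81·0.169·24.96 = 41.30 kW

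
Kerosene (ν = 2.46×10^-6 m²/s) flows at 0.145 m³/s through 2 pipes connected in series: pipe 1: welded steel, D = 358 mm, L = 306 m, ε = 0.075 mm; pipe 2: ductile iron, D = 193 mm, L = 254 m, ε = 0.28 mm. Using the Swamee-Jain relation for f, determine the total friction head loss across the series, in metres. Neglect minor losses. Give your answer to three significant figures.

H ≈ 38.2 m

Pipe 1: V = 1.440 m/s, Re = 2.10×10^5, ε/D = 2.09×10^-4, f = 0.01709, h_1 = f(L/D)V²/2g = 1.545 m
Pipe 2: V = 4.956 m/s, Re = 3.89×10^5, ε/D = 0.00145, f = 0.02226, h_2 = f(L/D)V²/2g = 36.68 m
Series → Q common, losses add: H = Σh = 38.23 m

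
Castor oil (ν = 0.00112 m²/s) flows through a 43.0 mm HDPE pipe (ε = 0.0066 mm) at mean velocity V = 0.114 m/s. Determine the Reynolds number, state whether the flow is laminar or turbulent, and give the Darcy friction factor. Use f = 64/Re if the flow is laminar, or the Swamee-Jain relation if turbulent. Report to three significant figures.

Re ≈ 4.38; laminar; f = 64/Re ≈ 14.6

Re = VD/ν = 0.1140·0.0430/0.00112 = 4.38
Re < 2300 → laminar → f = 64/Re = 14.62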